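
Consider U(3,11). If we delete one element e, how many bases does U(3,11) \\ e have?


Deleting e from U(3,11) gives U(3,10) since n > r.
Bases of U(3,10) = C(10,3) = 10! / (3! * 7!) = 120.

120


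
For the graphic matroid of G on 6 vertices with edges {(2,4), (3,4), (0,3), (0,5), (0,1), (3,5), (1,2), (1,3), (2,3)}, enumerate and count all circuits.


A circuit in a graphic matroid = edge set of a simple cycle.
G has 6 vertices and 9 edges.
Enumerating all minimal edge subsets forming cycles...
Total circuits found: 10.

10


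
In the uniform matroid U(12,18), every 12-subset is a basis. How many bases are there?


Bases of U(12,18) are all 12-element subsets of the 18-element ground set.
Number of bases = C(18,12).
C(18,12) = 18564.

18564


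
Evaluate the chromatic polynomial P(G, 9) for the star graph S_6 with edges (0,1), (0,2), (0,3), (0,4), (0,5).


P(tree, k) = k * (k-1)^(5) for any tree on 6 vertices.
P(9) = 9 * 8^5 = 9 * 32768 = 294912.

294912


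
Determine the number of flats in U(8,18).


Flats of U(8,18): every subset of size < 8 is a flat, plus E itself.
Count = (18 choose 0) + (18 choose 1) + (18 choose 2) + (18 choose 3) + (18 choose 4) + (18 choose 5) + (18 choose 6) + (18 choose 7) + 1
     = 1 + 18 + 153 + 816 + 3060 + 8568 + 18564 + 31824 + 1
     = 63005.

63005


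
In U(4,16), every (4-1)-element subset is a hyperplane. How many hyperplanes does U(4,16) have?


Hyperplanes of U(4,16) are flats of rank 3.
In a uniform matroid, these are exactly the (3)-element subsets.
Count = C(16,3) = 16! / (3! * 13!) = 560.

560


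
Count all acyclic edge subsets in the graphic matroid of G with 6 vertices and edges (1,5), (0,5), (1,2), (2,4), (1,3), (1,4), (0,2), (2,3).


An independent set in a graphic matroid is an acyclic edge subset.
G has 6 vertices and 8 edges.
Enumerate all 2^8 = 256 subsets, checking for acyclicity.
Total independent sets = 177.

177


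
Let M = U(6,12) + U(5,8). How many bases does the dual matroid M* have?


(M1+M2)* = M1* + M2*.
M1* = U(6,12), bases: C(12,6) = 924.
M2* = U(3,8), bases: C(8,3) = 56.
|B(M*)| = 924 * 56 = 51744.

51744


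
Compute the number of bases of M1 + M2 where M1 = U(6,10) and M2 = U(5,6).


Bases of a direct sum M1 + M2: |B| = |B(M1)| * |B(M2)|.
|B(U(6,10))| = C(10,6) = 210.
|B(U(5,6))| = C(6,5) = 6.
Total bases = 210 * 6 = 1260.

1260


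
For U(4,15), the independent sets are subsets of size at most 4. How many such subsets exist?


Independent sets of U(4,15) are all subsets of size <= 4.
Count = C(15,0) + C(15,1) + C(15,2) + C(15,3) + C(15,4)
     = 1 + 15 + 105 + 455 + 1365
     = 1941.

1941


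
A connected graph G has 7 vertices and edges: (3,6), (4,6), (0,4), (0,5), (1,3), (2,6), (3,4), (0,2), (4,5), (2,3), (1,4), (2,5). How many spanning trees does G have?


By Kirchhoff's matrix tree theorem, the number of spanning trees equals
the determinant of any cofactor of the Laplacian matrix L.
G has 7 vertices and 12 edges.
Computing the (6 x 6) cofactor determinant gives 320.

320


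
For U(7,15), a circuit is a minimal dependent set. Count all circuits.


In U(7,15), circuits are the (8)-element subsets.
Any set of 8 elements is dependent, and removing any one element gives
an independent set of size 7, so it is a minimal dependent set.
Number of circuits = (15 choose 8) = 6435.

6435


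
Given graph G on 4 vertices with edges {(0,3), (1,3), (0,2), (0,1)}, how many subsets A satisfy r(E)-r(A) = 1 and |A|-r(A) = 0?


R(x,y) = sum over A in 2^E of x^(r(E)-r(A)) * y^(|A|-r(A)).
G has 4 vertices, 4 edges. r(E) = 3.
Enumerate all 2^4 = 16 subsets.
Count subsets with r(E)-r(A)=1 and |A|-r(A)=0: 6.

6


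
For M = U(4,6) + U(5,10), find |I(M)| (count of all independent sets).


For a direct sum, |I(M1+M2)| = |I(M1)| * |I(M2)|.
|I(U(4,6))| = sum C(6,k) for k=0..4 = 57.
|I(U(5,10))| = sum C(10,k) for k=0..5 = 638.
Total = 57 * 638 = 36366.

36366


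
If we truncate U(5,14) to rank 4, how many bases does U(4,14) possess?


Truncating U(5,14) to rank 4 gives U(4,14).
Bases of U(4,14) are all 4-element subsets of 14 elements.
Number of bases = (14 choose 4) = 1001.

1001


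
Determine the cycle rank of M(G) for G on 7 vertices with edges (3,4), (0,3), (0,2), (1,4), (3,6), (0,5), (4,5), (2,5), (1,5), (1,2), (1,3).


Cycle rank (nullity) = |E| - r(M) = |E| - (|V| - c).
|E| = 11, |V| = 7, c = 1.
Nullity = 11 - (7 - 1) = 11 - 6 = 5.

5


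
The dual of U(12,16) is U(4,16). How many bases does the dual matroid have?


The dual of U(r,n) is U(n-r, n) = U(4,16).
Bases of U(4,16) are all (4)-element subsets.
|B(M*)| = C(16,4) = 16! / (4! * 12!) = 1820.

1820


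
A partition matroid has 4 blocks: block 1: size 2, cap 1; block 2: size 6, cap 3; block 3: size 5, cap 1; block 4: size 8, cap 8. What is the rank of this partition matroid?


Rank of a partition matroid = sum of min(|Si|, ci) for each block.
= min(2,1) + min(6,3) + min(5,1) + min(8,8)
= 1 + 3 + 1 + 8
= 13.

13


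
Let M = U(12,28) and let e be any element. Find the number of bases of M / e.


Contracting e from U(12,28) gives U(11,27).
Bases of U(11,27) = C(27,11) = 27! / (11! * 16!) = 13037895.

13037895


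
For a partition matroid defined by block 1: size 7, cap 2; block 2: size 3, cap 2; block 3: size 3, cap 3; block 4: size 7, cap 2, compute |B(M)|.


A basis picks exactly ci elements from block i.
Number of bases = product of C(|Si|, ci).
= C(7,2) * C(3,2) * C(3,3) * C(7,2)
= 21 * 3 * 1 * 21
= 1323.

1323


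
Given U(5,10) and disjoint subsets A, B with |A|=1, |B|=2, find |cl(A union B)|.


|A union B| = 1 + 2 = 3 (disjoint).
In U(5,10), cl(S) = S if |S| < 5, else cl(S) = E.
Since 3 < 5, cl(A union B) = A union B.
|cl(A union B)| = 3.

3


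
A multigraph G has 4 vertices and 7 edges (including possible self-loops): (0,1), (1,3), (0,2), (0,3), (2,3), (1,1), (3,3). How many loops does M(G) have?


In a graphic matroid, a loop is a self-loop edge (u,u) with rank 0.
Examining all 7 edges for self-loops...
Self-loops found: (1,1), (3,3)
Number of loops = 2.

2


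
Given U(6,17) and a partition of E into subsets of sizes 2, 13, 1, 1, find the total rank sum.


r(Ai) = min(|Ai|, 6) for each part.
Sum = min(2,6) + min(13,6) + min(1,6) + min(1,6)
    = 2 + 6 + 1 + 1
    = 10.

10


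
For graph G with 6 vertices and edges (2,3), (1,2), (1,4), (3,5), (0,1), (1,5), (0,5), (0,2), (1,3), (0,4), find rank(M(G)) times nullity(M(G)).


r(M) = |V| - c = 6 - 1 = 5.
nullity = |E| - r(M) = 10 - 5 = 5.
Product = 5 * 5 = 25.

25


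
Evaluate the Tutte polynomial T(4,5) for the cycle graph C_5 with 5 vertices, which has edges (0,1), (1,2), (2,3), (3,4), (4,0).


T(C_5; x,y) = x + x^2 + ... + x^(4) + y.
T(4,5) = 4^1 + 4^2 + 4^3 + 4^4 + 5
= 4 + 16 + 64 + 256 + 5
= 345.

345


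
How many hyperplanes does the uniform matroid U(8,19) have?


Hyperplanes of U(8,19) are flats of rank 7.
In a uniform matroid, these are exactly the (7)-element subsets.
Count = C(19,7) = 19! / (7! * 12!) = 50388.

50388


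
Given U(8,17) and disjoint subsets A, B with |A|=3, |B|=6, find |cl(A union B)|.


|A union B| = 3 + 6 = 9 (disjoint).
In U(8,17), cl(S) = S if |S| < 8, else cl(S) = E.
Since 9 >= 8, cl(A union B) = E.
|cl(A union B)| = 17.

17


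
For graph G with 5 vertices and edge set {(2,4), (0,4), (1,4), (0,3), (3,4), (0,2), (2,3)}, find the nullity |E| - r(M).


Cycle rank (nullity) = |E| - r(M) = |E| - (|V| - c).
|E| = 7, |V| = 5, c = 1.
Nullity = 7 - (5 - 1) = 7 - 4 = 3.

3


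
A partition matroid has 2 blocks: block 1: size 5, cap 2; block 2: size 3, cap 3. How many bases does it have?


A basis picks exactly ci elements from block i.
Number of bases = product of C(|Si|, ci).
= C(5,2) * C(3,3)
= 10 * 1
= 10.

10


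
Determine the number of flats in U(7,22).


Flats of U(7,22): every subset of size < 7 is a flat, plus E itself.
Count = C(22,0) + C(22,1) + C(22,2) + C(22,3) + C(22,4) + C(22,5) + C(22,6) + 1
     = 1 + 22 + 231 + 1540 + 7315 + 26334 + 74613 + 1
     = 110057.

110057


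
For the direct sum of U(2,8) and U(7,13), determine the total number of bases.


Bases of a direct sum M1 + M2: |B| = |B(M1)| * |B(M2)|.
|B(U(2,8))| = C(8,2) = 28.
|B(U(7,13))| = C(13,7) = 1716.
Total bases = 28 * 1716 = 48048.

48048


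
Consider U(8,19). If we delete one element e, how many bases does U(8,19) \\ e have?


Deleting e from U(8,19) gives U(8,18) since n > r.
Bases of U(8,18) = C(18,8) = 43758.

43758


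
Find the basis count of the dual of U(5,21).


The dual of U(r,n) is U(n-r, n) = U(16,21).
Bases of U(16,21) are all (16)-element subsets.
|B(M*)| = (21 choose 16) = 20349.

20349


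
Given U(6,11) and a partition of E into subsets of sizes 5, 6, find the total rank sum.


r(Ai) = min(|Ai|, 6) for each part.
Sum = min(5,6) + min(6,6)
    = 5 + 6
    = 11.

11


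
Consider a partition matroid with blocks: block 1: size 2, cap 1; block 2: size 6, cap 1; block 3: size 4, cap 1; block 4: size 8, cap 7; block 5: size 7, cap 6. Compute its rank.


Rank of a partition matroid = sum of min(|Si|, ci) for each block.
= min(2,1) + min(6,1) + min(4,1) + min(8,7) + min(7,6)
= 1 + 1 + 1 + 7 + 6
= 16.

16


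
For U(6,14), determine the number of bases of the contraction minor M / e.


Contracting e from U(6,14) gives U(5,13).
Bases of U(5,13) = C(13,5) = 13! / (5! * 8!) = 1287.

1287


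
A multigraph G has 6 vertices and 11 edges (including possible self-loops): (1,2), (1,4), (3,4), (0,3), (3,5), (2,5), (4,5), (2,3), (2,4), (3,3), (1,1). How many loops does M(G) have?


In a graphic matroid, a loop is a self-loop edge (u,u) with rank 0.
Examining all 11 edges for self-loops...
Self-loops found: (3,3), (1,1)
Number of loops = 2.

2


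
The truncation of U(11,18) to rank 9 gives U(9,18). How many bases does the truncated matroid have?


Truncating U(11,18) to rank 9 gives U(9,18).
Bases of U(9,18) are all 9-element subsets of 18 elements.
Number of bases = (18 choose 9) = 48620.

48620


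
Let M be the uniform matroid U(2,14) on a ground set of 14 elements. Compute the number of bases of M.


Bases of U(2,14) are all 2-element subsets of the 14-element ground set.
Number of bases = C(14,2).
(14 choose 2) = 91.

91


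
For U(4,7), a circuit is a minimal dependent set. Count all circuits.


In U(4,7), circuits are the (5)-element subsets.
Any set of 5 elements is dependent, and removing any one element gives
an independent set of size 4, so it is a minimal dependent set.
Number of circuits = C(7,5) = 21.

21


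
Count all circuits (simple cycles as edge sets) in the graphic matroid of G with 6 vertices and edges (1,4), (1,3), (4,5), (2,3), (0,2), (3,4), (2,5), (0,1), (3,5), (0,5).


A circuit in a graphic matroid = edge set of a simple cycle.
G has 6 vertices and 10 edges.
Enumerating all minimal edge subsets forming cycles...
Total circuits found: 23.

23


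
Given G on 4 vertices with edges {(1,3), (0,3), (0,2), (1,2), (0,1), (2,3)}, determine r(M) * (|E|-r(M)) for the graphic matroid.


r(M) = |V| - c = 4 - 1 = 3.
nullity = |E| - r(M) = 6 - 3 = 3.
Product = 3 * 3 = 9.

9


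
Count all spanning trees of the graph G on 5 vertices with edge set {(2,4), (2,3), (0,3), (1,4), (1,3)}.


By Kirchhoff's matrix tree theorem, the number of spanning trees equals
the determinant of any cofactor of the Laplacian matrix L.
G has 5 vertices and 5 edges.
Computing the (4 x 4) cofactor determinant gives 4.

4


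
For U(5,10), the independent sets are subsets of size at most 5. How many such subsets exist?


Independent sets of U(5,10) are all subsets of size <= 5.
Count = (10 choose 0) + (10 choose 1) + (10 choose 2) + (10 choose 3) + (10 choose 4) + (10 choose 5)
     = 1 + 10 + 45 + 120 + 210 + 252
     = 638.

638


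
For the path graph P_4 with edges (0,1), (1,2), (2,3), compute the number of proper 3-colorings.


P(P_4, k) = k * (k-1)^(3).
P(3) = 3 * 2^3 = 3 * 8 = 24.

24


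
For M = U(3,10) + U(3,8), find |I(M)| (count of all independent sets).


For a direct sum, |I(M1+M2)| = |I(M1)| * |I(M2)|.
|I(U(3,10))| = sum C(10,k) for k=0..3 = 176.
|I(U(3,8))| = sum C(8,k) for k=0..3 = 93.
Total = 176 * 93 = 16368.

16368


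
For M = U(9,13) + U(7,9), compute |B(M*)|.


(M1+M2)* = M1* + M2*.
M1* = U(4,13), bases: C(13,4) = 715.
M2* = U(2,9), bases: C(9,2) = 36.
|B(M*)| = 715 * 36 = 25740.

25740


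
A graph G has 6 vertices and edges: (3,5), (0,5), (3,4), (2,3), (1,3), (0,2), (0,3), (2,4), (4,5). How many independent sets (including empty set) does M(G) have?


An independent set in a graphic matroid is an acyclic edge subset.
G has 6 vertices and 9 edges.
Enumerate all 2^9 = 512 subsets, checking for acyclicity.
Total independent sets = 268.

268


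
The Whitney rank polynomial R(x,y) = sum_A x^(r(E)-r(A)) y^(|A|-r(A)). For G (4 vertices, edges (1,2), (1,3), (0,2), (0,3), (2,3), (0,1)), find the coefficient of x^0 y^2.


R(x,y) = sum over A in 2^E of x^(r(E)-r(A)) * y^(|A|-r(A)).
G has 4 vertices, 6 edges. r(E) = 3.
Enumerate all 2^6 = 64 subsets.
Count subsets with r(E)-r(A)=0 and |A|-r(A)=2: 6.

6


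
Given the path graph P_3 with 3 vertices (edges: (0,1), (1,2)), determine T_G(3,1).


A path on 3 vertices is a tree with 2 edges.
T(x,y) = x^(2) for any tree.
T(3,1) = 3^2 = 9.

9


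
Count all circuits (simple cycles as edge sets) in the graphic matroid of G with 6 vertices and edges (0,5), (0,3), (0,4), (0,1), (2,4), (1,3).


A circuit in a graphic matroid = edge set of a simple cycle.
G has 6 vertices and 6 edges.
Enumerating all minimal edge subsets forming cycles...
Total circuits found: 1.

1


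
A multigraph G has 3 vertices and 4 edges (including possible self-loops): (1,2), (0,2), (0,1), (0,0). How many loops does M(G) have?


In a graphic matroid, a loop is a self-loop edge (u,u) with rank 0.
Examining all 4 edges for self-loops...
Self-loops found: (0,0)
Number of loops = 1.

1


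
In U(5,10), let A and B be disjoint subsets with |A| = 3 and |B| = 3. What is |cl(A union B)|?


|A union B| = 3 + 3 = 6 (disjoint).
In U(5,10), cl(S) = S if |S| < 5, else cl(S) = E.
Since 6 >= 5, cl(A union B) = E.
|cl(A union B)| = 10.

10


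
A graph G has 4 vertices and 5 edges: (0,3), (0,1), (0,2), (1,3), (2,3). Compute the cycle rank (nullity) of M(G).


Cycle rank (nullity) = |E| - r(M) = |E| - (|V| - c).
|E| = 5, |V| = 4, c = 1.
Nullity = 5 - (4 - 1) = 5 - 3 = 2.

2


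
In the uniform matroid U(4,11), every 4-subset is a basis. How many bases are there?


Bases of U(4,11) are all 4-element subsets of the 11-element ground set.
Number of bases = C(11,4).
(11 choose 4) = 330.

330


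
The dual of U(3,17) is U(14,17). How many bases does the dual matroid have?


The dual of U(r,n) is U(n-r, n) = U(14,17).
Bases of U(14,17) are all (14)-element subsets.
|B(M*)| = C(17,14) = 17! / (14! * 3!) = 680.

680


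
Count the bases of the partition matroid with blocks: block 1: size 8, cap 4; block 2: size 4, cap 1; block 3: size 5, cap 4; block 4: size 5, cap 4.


A basis picks exactly ci elements from block i.
Number of bases = product of C(|Si|, ci).
= C(8,4) * C(4,1) * C(5,4) * C(5,4)
= 70 * 4 * 5 * 5
= 7000.

7000


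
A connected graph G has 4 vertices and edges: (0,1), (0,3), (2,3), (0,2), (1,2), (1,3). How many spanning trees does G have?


By Kirchhoff's matrix tree theorem, the number of spanning trees equals
the determinant of any cofactor of the Laplacian matrix L.
G has 4 vertices and 6 edges.
Computing the (3 x 3) cofactor determinant gives 16.

16


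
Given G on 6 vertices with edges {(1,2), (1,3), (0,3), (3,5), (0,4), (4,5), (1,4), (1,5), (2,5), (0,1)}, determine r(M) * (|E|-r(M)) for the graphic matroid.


r(M) = |V| - c = 6 - 1 = 5.
nullity = |E| - r(M) = 10 - 5 = 5.
Product = 5 * 5 = 25.

25


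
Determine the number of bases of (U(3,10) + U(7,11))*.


(M1+M2)* = M1* + M2*.
M1* = U(7,10), bases: C(10,7) = 120.
M2* = U(4,11), bases: C(11,4) = 330.
|B(M*)| = 120 * 330 = 39600.

39600


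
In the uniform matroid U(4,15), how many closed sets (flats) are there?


Flats of U(4,15): every subset of size < 4 is a flat, plus E itself.
Count = C(15,0) + C(15,1) + C(15,2) + C(15,3) + 1
     = 1 + 15 + 105 + 455 + 1
     = 577.

577


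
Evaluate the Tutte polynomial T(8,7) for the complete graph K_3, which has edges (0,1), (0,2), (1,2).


T(K_3; x,y) = x^2 + x + y.
T(8,7) = 64 + 8 + 7 = 79.

79


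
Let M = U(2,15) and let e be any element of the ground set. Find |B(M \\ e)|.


Deleting e from U(2,15) gives U(2,14) since n > r.
Bases of U(2,14) = C(14,2) = (14 * 13) / (1 * 2) = 91.

91


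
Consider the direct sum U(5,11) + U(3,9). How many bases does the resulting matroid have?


Bases of a direct sum M1 + M2: |B| = |B(M1)| * |B(M2)|.
|B(U(5,11))| = C(11,5) = 462.
|B(U(3,9))| = C(9,3) = 84.
Total bases = 462 * 84 = 38808.

38808


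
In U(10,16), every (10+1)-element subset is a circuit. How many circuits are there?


In U(10,16), circuits are the (11)-element subsets.
Any set of 11 elements is dependent, and removing any one element gives
an independent set of size 10, so it is a minimal dependent set.
Number of circuits = C(16,11) = 16! / (11! * 5!) = 4368.

4368


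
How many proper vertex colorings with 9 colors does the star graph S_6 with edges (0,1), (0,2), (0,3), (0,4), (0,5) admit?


P(tree, k) = k * (k-1)^(5) for any tree on 6 vertices.
P(9) = 9 * 8^5 = 9 * 32768 = 294912.

294912


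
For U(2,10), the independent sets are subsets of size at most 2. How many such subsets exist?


Independent sets of U(2,10) are all subsets of size <= 2.
Count = C(10,0) + C(10,1) + C(10,2)
     = 1 + 10 + 45
     = 56.

56


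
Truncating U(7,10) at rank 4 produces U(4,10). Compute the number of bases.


Truncating U(7,10) to rank 4 gives U(4,10).
Bases of U(4,10) are all 4-element subsets of 10 elements.
Number of bases = (10 choose 4) = 210.

210


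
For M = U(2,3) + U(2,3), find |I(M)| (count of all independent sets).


For a direct sum, |I(M1+M2)| = |I(M1)| * |I(M2)|.
|I(U(2,3))| = sum C(3,k) for k=0..2 = 7.
|I(U(2,3))| = sum C(3,k) for k=0..2 = 7.
Total = 7 * 7 = 49.

49


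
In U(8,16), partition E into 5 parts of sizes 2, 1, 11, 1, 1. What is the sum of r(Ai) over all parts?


r(Ai) = min(|Ai|, 8) for each part.
Sum = min(2,8) + min(1,8) + min(11,8) + min(1,8) + min(1,8)
    = 2 + 1 + 8 + 1 + 1
    = 13.

13


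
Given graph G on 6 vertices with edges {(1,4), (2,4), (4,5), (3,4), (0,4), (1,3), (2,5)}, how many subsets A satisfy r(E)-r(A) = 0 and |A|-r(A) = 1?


R(x,y) = sum over A in 2^E of x^(r(E)-r(A)) * y^(|A|-r(A)).
G has 6 vertices, 7 edges. r(E) = 5.
Enumerate all 2^7 = 128 subsets.
Count subsets with r(E)-r(A)=0 and |A|-r(A)=1: 6.

6


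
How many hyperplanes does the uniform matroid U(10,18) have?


Hyperplanes of U(10,18) are flats of rank 9.
In a uniform matroid, these are exactly the (9)-element subsets.
Count = C(18,9) = 48620.

48620


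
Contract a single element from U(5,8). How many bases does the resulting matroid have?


Contracting e from U(5,8) gives U(4,7).
Bases of U(4,7) = C(7,4) = (7 * 6 * 5 * 4) / (1 * 2 * 3 * 4) = 35.

35


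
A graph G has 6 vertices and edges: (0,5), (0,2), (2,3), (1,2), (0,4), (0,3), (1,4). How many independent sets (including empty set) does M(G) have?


An independent set in a graphic matroid is an acyclic edge subset.
G has 6 vertices and 7 edges.
Enumerate all 2^7 = 128 subsets, checking for acyclicity.
Total independent sets = 104.

104


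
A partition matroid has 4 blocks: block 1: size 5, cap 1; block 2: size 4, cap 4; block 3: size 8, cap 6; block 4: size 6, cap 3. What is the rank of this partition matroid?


Rank of a partition matroid = sum of min(|Si|, ci) for each block.
= min(5,1) + min(4,4) + min(8,6) + min(6,3)
= 1 + 4 + 6 + 3
= 14.

14


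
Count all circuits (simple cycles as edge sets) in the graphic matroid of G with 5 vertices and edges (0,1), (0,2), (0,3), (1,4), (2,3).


A circuit in a graphic matroid = edge set of a simple cycle.
G has 5 vertices and 5 edges.
Enumerating all minimal edge subsets forming cycles...
Total circuits found: 1.

1


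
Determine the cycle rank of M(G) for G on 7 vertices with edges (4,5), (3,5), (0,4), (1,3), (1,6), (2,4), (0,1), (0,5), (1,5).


Cycle rank (nullity) = |E| - r(M) = |E| - (|V| - c).
|E| = 9, |V| = 7, c = 1.
Nullity = 9 - (7 - 1) = 9 - 6 = 3.

3


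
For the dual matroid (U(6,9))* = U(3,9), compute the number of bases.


The dual of U(r,n) is U(n-r, n) = U(3,9).
Bases of U(3,9) are all (3)-element subsets.
|B(M*)| = C(9,3) = 9! / (3! * 6!) = 84.

84


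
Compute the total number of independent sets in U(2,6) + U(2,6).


For a direct sum, |I(M1+M2)| = |I(M1)| * |I(M2)|.
|I(U(2,6))| = sum C(6,k) for k=0..2 = 22.
|I(U(2,6))| = sum C(6,k) for k=0..2 = 22.
Total = 22 * 22 = 484.

484


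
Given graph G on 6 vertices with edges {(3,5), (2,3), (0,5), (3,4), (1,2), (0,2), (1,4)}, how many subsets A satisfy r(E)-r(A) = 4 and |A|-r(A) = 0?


R(x,y) = sum over A in 2^E of x^(r(E)-r(A)) * y^(|A|-r(A)).
G has 6 vertices, 7 edges. r(E) = 5.
Enumerate all 2^7 = 128 subsets.
Count subsets with r(E)-r(A)=4 and |A|-r(A)=0: 7.

7


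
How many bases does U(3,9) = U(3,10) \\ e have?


Deleting e from U(3,10) gives U(3,9) since n > r.
Bases of U(3,9) = C(9,3) = 9! / (3! * 6!) = 84.

84


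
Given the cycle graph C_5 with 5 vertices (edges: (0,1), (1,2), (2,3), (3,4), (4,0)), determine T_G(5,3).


T(C_5; x,y) = x + x^2 + ... + x^(4) + y.
T(5,3) = 5^1 + 5^2 + 5^3 + 5^4 + 3
= 5 + 25 + 125 + 625 + 3
= 783.

783


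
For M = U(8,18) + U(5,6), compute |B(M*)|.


(M1+M2)* = M1* + M2*.
M1* = U(10,18), bases: C(18,10) = 43758.
M2* = U(1,6), bases: C(6,1) = 6.
|B(M*)| = 43758 * 6 = 262548.

262548


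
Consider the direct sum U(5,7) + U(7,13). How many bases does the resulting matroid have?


Bases of a direct sum M1 + M2: |B| = |B(M1)| * |B(M2)|.
|B(U(5,7))| = C(7,5) = 21.
|B(U(7,13))| = C(13,7) = 1716.
Total bases = 21 * 1716 = 36036.

36036


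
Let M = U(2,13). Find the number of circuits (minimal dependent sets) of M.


In U(2,13), circuits are the (3)-element subsets.
Any set of 3 elements is dependent, and removing any one element gives
an independent set of size 2, so it is a minimal dependent set.
Number of circuits = C(13,3) = 13! / (3! * 10!) = 286.

286


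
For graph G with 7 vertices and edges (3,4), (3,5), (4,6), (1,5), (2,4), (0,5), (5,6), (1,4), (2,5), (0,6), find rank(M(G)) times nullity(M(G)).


r(M) = |V| - c = 7 - 1 = 6.
nullity = |E| - r(M) = 10 - 6 = 4.
Product = 6 * 4 = 24.

24


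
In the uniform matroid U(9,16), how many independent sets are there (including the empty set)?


Independent sets of U(9,16) are all subsets of size <= 9.
Count = (16 choose 0) + (16 choose 1) + (16 choose 2) + (16 choose 3) + (16 choose 4) + (16 choose 5) + (16 choose 6) + (16 choose 7) + (16 choose 8) + (16 choose 9)
     = 1 + 16 + 120 + 560 + 1820 + 4368 + 8008 + 11440 + 12870 + 11440
     = 50643.

50643


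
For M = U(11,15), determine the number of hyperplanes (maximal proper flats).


Hyperplanes of U(11,15) are flats of rank 10.
In a uniform matroid, these are exactly the (10)-element subsets.
Count = C(15,10) = 3003.

3003


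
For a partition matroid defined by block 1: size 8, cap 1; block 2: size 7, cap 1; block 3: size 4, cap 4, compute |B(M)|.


A basis picks exactly ci elements from block i.
Number of bases = product of C(|Si|, ci).
= C(8,1) * C(7,1) * C(4,4)
= 8 * 7 * 1
= 56.

56


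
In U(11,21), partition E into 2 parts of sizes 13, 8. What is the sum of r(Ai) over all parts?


r(Ai) = min(|Ai|, 11) for each part.
Sum = min(13,11) + min(8,11)
    = 11 + 8
    = 19.

19


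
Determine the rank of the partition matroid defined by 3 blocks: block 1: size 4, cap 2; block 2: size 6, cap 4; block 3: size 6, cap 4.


Rank of a partition matroid = sum of min(|Si|, ci) for each block.
= min(4,2) + min(6,4) + min(6,4)
= 2 + 4 + 4
= 10.

10


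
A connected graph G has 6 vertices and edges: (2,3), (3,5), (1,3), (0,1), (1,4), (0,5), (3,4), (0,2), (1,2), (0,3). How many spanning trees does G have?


By Kirchhoff's matrix tree theorem, the number of spanning trees equals
the determinant of any cofactor of the Laplacian matrix L.
G has 6 vertices and 10 edges.
Computing the (5 x 5) cofactor determinant gives 99.

99


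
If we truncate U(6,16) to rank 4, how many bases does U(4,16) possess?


Truncating U(6,16) to rank 4 gives U(4,16).
Bases of U(4,16) are all 4-element subsets of 16 elements.
Number of bases = (16 choose 4) = 1820.

1820


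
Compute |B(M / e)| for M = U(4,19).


Contracting e from U(4,19) gives U(3,18).
Bases of U(3,18) = (18 choose 3) = 816.

816


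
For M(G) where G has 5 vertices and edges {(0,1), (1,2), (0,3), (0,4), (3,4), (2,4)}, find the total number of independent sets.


An independent set in a graphic matroid is an acyclic edge subset.
G has 5 vertices and 6 edges.
Enumerate all 2^6 = 64 subsets, checking for acyclicity.
Total independent sets = 52.

52


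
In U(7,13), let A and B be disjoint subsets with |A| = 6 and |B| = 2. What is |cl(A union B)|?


|A union B| = 6 + 2 = 8 (disjoint).
In U(7,13), cl(S) = S if |S| < 7, else cl(S) = E.
Since 8 >= 7, cl(A union B) = E.
|cl(A union B)| = 13.

13


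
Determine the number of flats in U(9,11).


Flats of U(9,11): every subset of size < 9 is a flat, plus E itself.
Count = C(11,0) + C(11,1) + C(11,2) + C(11,3) + C(11,4) + C(11,5) + C(11,6) + C(11,7) + C(11,8) + 1
     = 1 + 11 + 55 + 165 + 330 + 462 + 462 + 330 + 165 + 1
     = 1982.

1982


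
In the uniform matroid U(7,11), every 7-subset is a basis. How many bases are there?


Bases of U(7,11) are all 7-element subsets of the 11-element ground set.
Number of bases = C(11,7).
C(11,7) = 330.

330


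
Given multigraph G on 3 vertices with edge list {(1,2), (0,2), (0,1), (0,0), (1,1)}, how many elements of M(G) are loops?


In a graphic matroid, a loop is a self-loop edge (u,u) with rank 0.
Examining all 5 edges for self-loops...
Self-loops found: (0,0), (1,1)
Number of loops = 2.

2


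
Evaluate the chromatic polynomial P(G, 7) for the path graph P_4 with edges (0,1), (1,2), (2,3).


P(P_4, k) = k * (k-1)^(3).
P(7) = 7 * 6^3 = 7 * 216 = 1512.

1512


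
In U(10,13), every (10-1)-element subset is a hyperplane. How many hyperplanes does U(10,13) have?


Hyperplanes of U(10,13) are flats of rank 9.
In a uniform matroid, these are exactly the (9)-element subsets.
Count = (13 choose 9) = 715.

715


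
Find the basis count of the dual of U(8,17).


The dual of U(r,n) is U(n-r, n) = U(9,17).
Bases of U(9,17) are all (9)-element subsets.
|B(M*)| = C(17,9) = 24310.

24310


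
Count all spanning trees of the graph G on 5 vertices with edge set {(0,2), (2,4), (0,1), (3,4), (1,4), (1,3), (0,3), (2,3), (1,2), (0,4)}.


By Kirchhoff's matrix tree theorem, the number of spanning trees equals
the determinant of any cofactor of the Laplacian matrix L.
G has 5 vertices and 10 edges.
Computing the (4 x 4) cofactor determinant gives 125.

125


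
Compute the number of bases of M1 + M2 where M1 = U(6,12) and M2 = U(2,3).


Bases of a direct sum M1 + M2: |B| = |B(M1)| * |B(M2)|.
|B(U(6,12))| = C(12,6) = 924.
|B(U(2,3))| = C(3,2) = 3.
Total bases = 924 * 3 = 2772.

2772


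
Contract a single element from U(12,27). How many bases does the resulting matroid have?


Contracting e from U(12,27) gives U(11,26).
Bases of U(11,26) = C(26,11) = 7726160.

7726160


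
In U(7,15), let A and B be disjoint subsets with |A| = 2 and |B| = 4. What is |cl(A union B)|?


|A union B| = 2 + 4 = 6 (disjoint).
In U(7,15), cl(S) = S if |S| < 7, else cl(S) = E.
Since 6 < 7, cl(A union B) = A union B.
|cl(A union B)| = 6.

6


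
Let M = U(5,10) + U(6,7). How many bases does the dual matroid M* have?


(M1+M2)* = M1* + M2*.
M1* = U(5,10), bases: C(10,5) = 252.
M2* = U(1,7), bases: C(7,1) = 7.
|B(M*)| = 252 * 7 = 1764.

1764


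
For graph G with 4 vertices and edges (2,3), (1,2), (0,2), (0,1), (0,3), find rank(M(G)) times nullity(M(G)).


r(M) = |V| - c = 4 - 1 = 3.
nullity = |E| - r(M) = 5 - 3 = 2.
Product = 3 * 2 = 6.

6


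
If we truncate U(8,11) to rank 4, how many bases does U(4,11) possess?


Truncating U(8,11) to rank 4 gives U(4,11).
Bases of U(4,11) are all 4-element subsets of 11 elements.
Number of bases = (11 choose 4) = 330.

330


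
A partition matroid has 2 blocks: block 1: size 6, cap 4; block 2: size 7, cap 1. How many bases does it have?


A basis picks exactly ci elements from block i.
Number of bases = product of C(|Si|, ci).
= C(6,4) * C(7,1)
= 15 * 7
= 105.

105


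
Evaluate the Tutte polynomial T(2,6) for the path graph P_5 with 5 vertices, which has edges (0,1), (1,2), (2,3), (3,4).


A path on 5 vertices is a tree with 4 edges.
T(x,y) = x^(4) for any tree.
T(2,6) = 2^4 = 16.

16


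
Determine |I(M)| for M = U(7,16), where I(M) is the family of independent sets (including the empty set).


Independent sets of U(7,16) are all subsets of size <= 7.
Count = C(16,0) + C(16,1) + C(16,2) + C(16,3) + C(16,4) + C(16,5) + C(16,6) + C(16,7)
     = 1 + 16 + 120 + 560 + 1820 + 4368 + 8008 + 11440
     = 26333.

26333


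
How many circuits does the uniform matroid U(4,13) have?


In U(4,13), circuits are the (5)-element subsets.
Any set of 5 elements is dependent, and removing any one element gives
an independent set of size 4, so it is a minimal dependent set.
Number of circuits = C(13,5) = 1287.

1287


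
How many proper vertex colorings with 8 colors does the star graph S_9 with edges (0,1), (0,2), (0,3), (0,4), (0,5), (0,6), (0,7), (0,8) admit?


P(tree, k) = k * (k-1)^(8) for any tree on 9 vertices.
P(8) = 8 * 7^8 = 8 * 5764801 = 46118408.

46118408


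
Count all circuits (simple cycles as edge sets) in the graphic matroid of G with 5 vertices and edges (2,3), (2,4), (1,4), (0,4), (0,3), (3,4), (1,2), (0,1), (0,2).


A circuit in a graphic matroid = edge set of a simple cycle.
G has 5 vertices and 9 edges.
Enumerating all minimal edge subsets forming cycles...
Total circuits found: 22.

22


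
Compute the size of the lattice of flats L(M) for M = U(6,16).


Flats of U(6,16): every subset of size < 6 is a flat, plus E itself.
Count = (16 choose 0) + (16 choose 1) + (16 choose 2) + (16 choose 3) + (16 choose 4) + (16 choose 5) + 1
     = 1 + 16 + 120 + 560 + 1820 + 4368 + 1
     = 6886.

6886


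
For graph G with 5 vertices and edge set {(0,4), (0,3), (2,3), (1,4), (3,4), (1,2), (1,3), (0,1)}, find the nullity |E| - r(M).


Cycle rank (nullity) = |E| - r(M) = |E| - (|V| - c).
|E| = 8, |V| = 5, c = 1.
Nullity = 8 - (5 - 1) = 8 - 4 = 4.

4


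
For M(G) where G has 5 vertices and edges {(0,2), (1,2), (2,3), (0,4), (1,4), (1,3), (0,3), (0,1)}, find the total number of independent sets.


An independent set in a graphic matroid is an acyclic edge subset.
G has 5 vertices and 8 edges.
Enumerate all 2^8 = 256 subsets, checking for acyclicity.
Total independent sets = 128.

128


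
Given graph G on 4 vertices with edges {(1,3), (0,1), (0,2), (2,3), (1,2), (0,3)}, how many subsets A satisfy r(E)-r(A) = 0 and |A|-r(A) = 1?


R(x,y) = sum over A in 2^E of x^(r(E)-r(A)) * y^(|A|-r(A)).
G has 4 vertices, 6 edges. r(E) = 3.
Enumerate all 2^6 = 64 subsets.
Count subsets with r(E)-r(A)=0 and |A|-r(A)=1: 15.

15


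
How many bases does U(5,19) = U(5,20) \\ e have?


Deleting e from U(5,20) gives U(5,19) since n > r.
Bases of U(5,19) = (19 choose 5) = 11628.

11628


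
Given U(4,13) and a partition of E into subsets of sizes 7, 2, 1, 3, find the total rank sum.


r(Ai) = min(|Ai|, 4) for each part.
Sum = min(7,4) + min(2,4) + min(1,4) + min(3,4)
    = 4 + 2 + 1 + 3
    = 10.

10


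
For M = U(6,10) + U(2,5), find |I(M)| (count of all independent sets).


For a direct sum, |I(M1+M2)| = |I(M1)| * |I(M2)|.
|I(U(6,10))| = sum C(10,k) for k=0..6 = 848.
|I(U(2,5))| = sum C(5,k) for k=0..2 = 16.
Total = 848 * 16 = 13568.

13568


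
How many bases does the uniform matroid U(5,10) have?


Bases of U(5,10) are all 5-element subsets of the 10-element ground set.
Number of bases = C(10,5).
C(10,5) = 252.

252


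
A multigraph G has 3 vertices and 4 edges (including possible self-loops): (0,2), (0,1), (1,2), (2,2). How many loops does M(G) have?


In a graphic matroid, a loop is a self-loop edge (u,u) with rank 0.
Examining all 4 edges for self-loops...
Self-loops found: (2,2)
Number of loops = 1.

1


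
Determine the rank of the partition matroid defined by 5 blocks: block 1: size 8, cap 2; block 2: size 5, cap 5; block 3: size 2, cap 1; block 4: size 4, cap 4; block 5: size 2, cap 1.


Rank of a partition matroid = sum of min(|Si|, ci) for each block.
= min(8,2) + min(5,5) + min(2,1) + min(4,4) + min(2,1)
= 2 + 5 + 1 + 4 + 1
= 13.

13


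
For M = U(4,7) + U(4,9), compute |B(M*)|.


(M1+M2)* = M1* + M2*.
M1* = U(3,7), bases: C(7,3) = 35.
M2* = U(5,9), bases: C(9,5) = 126.
|B(M*)| = 35 * 126 = 4410.

4410


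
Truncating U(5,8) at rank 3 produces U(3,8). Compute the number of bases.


Truncating U(5,8) to rank 3 gives U(3,8).
Bases of U(3,8) are all 3-element subsets of 8 elements.
Number of bases = (8 choose 3) = 56.

56


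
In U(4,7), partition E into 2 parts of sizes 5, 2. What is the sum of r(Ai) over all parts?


r(Ai) = min(|Ai|, 4) for each part.
Sum = min(5,4) + min(2,4)
    = 4 + 2
    = 6.

6


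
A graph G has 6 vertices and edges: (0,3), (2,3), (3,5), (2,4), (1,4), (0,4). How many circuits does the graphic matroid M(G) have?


A circuit in a graphic matroid = edge set of a simple cycle.
G has 6 vertices and 6 edges.
Enumerating all minimal edge subsets forming cycles...
Total circuits found: 1.

1


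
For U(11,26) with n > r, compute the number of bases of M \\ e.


Deleting e from U(11,26) gives U(11,25) since n > r.
Bases of U(11,25) = C(25,11) = 4457400.

4457400


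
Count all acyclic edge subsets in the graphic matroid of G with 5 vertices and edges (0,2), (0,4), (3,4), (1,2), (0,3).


An independent set in a graphic matroid is an acyclic edge subset.
G has 5 vertices and 5 edges.
Enumerate all 2^5 = 32 subsets, checking for acyclicity.
Total independent sets = 28.

28


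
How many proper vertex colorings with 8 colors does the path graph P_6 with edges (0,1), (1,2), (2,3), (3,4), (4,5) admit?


P(P_6, k) = k * (k-1)^(5).
P(8) = 8 * 7^5 = 8 * 16807 = 134456.

134456


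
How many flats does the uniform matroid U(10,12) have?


Flats of U(10,12): every subset of size < 10 is a flat, plus E itself.
Count = C(12,0) + C(12,1) + C(12,2) + C(12,3) + C(12,4) + C(12,5) + C(12,6) + C(12,7) + C(12,8) + C(12,9) + 1
     = 1 + 12 + 66 + 220 + 495 + 792 + 924 + 792 + 495 + 220 + 1
     = 4018.

4018


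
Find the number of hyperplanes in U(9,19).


Hyperplanes of U(9,19) are flats of rank 8.
In a uniform matroid, these are exactly the (8)-element subsets.
Count = (19 choose 8) = 75582.

75582


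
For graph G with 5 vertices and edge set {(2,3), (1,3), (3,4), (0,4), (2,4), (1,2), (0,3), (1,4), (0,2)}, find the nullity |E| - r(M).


Cycle rank (nullity) = |E| - r(M) = |E| - (|V| - c).
|E| = 9, |V| = 5, c = 1.
Nullity = 9 - (5 - 1) = 9 - 4 = 5.

5


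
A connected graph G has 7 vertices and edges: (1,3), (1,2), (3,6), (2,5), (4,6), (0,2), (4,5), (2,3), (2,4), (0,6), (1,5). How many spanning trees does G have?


By Kirchhoff's matrix tree theorem, the number of spanning trees equals
the determinant of any cofactor of the Laplacian matrix L.
G has 7 vertices and 11 edges.
Computing the (6 x 6) cofactor determinant gives 187.

187


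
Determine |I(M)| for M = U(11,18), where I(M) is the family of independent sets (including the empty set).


Independent sets of U(11,18) are all subsets of size <= 11.
Count = (18 choose 0) + (18 choose 1) + (18 choose 2) + (18 choose 3) + (18 choose 4) + (18 choose 5) + (18 choose 6) + (18 choose 7) + (18 choose 8) + (18 choose 9) + (18 choose 10) + (18 choose 11)
     = 1 + 18 + 153 + 816 + 3060 + 8568 + 18564 + 31824 + 43758 + 48620 + 43758 + 31824
     = 230964.

230964


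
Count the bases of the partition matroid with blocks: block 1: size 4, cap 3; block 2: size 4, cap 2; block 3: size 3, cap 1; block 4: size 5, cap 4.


A basis picks exactly ci elements from block i.
Number of bases = product of C(|Si|, ci).
= C(4,3) * C(4,2) * C(3,1) * C(5,4)
= 4 * 6 * 3 * 5
= 360.

360


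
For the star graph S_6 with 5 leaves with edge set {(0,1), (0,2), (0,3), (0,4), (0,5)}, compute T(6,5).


A star on 6 vertices is a tree with 5 edges.
T(x,y) = x^(5) for any tree.
T(6,5) = 6^5 = 7776.

7776


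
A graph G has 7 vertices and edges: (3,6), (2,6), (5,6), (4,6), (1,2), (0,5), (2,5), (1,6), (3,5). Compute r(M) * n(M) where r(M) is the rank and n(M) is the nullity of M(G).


r(M) = |V| - c = 7 - 1 = 6.
nullity = |E| - r(M) = 9 - 6 = 3.
Product = 6 * 3 = 18.

18


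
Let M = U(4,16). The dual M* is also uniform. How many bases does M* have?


The dual of U(r,n) is U(n-r, n) = U(12,16).
Bases of U(12,16) are all (12)-element subsets.
|B(M*)| = C(16,12) = 16! / (12! * 4!) = 1820.

1820


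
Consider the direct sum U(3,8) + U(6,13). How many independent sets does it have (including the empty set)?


For a direct sum, |I(M1+M2)| = |I(M1)| * |I(M2)|.
|I(U(3,8))| = sum C(8,k) for k=0..3 = 93.
|I(U(6,13))| = sum C(13,k) for k=0..6 = 4096.
Total = 93 * 4096 = 380928.

380928


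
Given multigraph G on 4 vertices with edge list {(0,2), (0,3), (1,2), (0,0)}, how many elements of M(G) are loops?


In a graphic matroid, a loop is a self-loop edge (u,u) with rank 0.
Examining all 4 edges for self-loops...
Self-loops found: (0,0)
Number of loops = 1.

1


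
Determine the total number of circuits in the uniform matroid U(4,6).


In U(4,6), circuits are the (5)-element subsets.
Any set of 5 elements is dependent, and removing any one element gives
an independent set of size 4, so it is a minimal dependent set.
Number of circuits = C(6,5) = 6! / (5! * 1!) = 6.

6


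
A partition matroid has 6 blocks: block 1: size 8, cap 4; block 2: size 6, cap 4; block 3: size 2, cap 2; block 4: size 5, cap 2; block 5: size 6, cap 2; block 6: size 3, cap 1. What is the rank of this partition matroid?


Rank of a partition matroid = sum of min(|Si|, ci) for each block.
= min(8,4) + min(6,4) + min(2,2) + min(5,2) + min(6,2) + min(3,1)
= 4 + 4 + 2 + 2 + 2 + 1
= 15.

15


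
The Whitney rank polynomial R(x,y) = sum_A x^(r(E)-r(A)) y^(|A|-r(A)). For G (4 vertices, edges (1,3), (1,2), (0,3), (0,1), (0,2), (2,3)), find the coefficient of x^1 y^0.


R(x,y) = sum over A in 2^E of x^(r(E)-r(A)) * y^(|A|-r(A)).
G has 4 vertices, 6 edges. r(E) = 3.
Enumerate all 2^6 = 64 subsets.
Count subsets with r(E)-r(A)=1 and |A|-r(A)=0: 15.

15


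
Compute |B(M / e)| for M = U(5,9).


Contracting e from U(5,9) gives U(4,8).
Bases of U(4,8) = (8 choose 4) = 70.

70


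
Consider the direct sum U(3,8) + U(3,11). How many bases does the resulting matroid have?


Bases of a direct sum M1 + M2: |B| = |B(M1)| * |B(M2)|.
|B(U(3,8))| = C(8,3) = 56.
|B(U(3,11))| = C(11,3) = 165.
Total bases = 56 * 165 = 9240.

9240


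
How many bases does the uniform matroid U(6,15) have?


Bases of U(6,15) are all 6-element subsets of the 15-element ground set.
Number of bases = C(15,6).
C(15,6) = 5005.

5005


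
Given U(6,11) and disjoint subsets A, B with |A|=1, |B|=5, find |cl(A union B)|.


|A union B| = 1 + 5 = 6 (disjoint).
In U(6,11), cl(S) = S if |S| < 6, else cl(S) = E.
Since 6 >= 6, cl(A union B) = E.
|cl(A union B)| = 11.

11
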